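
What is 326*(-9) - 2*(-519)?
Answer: -1896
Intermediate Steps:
326*(-9) - 2*(-519) = -2934 + 1038 = -1896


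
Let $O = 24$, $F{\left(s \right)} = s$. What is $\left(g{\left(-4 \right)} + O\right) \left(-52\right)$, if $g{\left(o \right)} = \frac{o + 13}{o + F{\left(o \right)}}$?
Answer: $- \frac{2379}{2} \approx -1189.5$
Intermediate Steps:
$g{\left(o \right)} = \frac{13 + o}{2 o}$ ($g{\left(o \right)} = \frac{o + 13}{o + o} = \frac{13 + o}{2 o}$)
$\left(g{\left(-4 \right)} + O\right) \left(-52\right) = \left(\frac{13 - 4}{2 \left(-4\right)} + 24\right) \left(-52\right) = \left(\frac{1}{2} \left(- \frac{1}{4}\right) 9 + 24\right) \left(-52\right) = \left(- \frac{9}{8} + 24\right) \left(-52\right) = \frac{183}{8} \left(-52\right) = - \frac{2379}{2}$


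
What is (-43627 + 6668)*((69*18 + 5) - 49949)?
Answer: 1799977218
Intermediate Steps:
(-43627 + 6668)*((69*18 + 5) - 49949) = -36959*((1242 + 5) - 49949) = -36959*(1247 - 49949) = -36959*(-48702) = 1799977218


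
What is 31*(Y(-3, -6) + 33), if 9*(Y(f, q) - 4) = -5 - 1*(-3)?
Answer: 10261/9 ≈ 1140.1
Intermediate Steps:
Y(f, q) = 34/9 (Y(f, q) = 4 + (-5 - 1*(-3))/9 = 4 + (-5 + 3)/9 = 4 + (⅑)*(-2) = 4 - 2/9 = 34/9)
31*(Y(-3, -6) + 33) = 31*(34/9 + 33) = 31*(331/9) = 10261/9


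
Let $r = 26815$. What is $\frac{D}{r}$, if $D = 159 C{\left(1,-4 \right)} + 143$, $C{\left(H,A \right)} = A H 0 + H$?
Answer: $\frac{302}{26815} \approx 0.011262$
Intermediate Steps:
$C{\left(H,A \right)} = H$ ($C{\left(H,A \right)} = 0 + H = H$)
$D = 302$ ($D = 159 \cdot 1 + 143 = 159 + 143 = 302$)
$\frac{D}{r} = \frac{302}{26815}$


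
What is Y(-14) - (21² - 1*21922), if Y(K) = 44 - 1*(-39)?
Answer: 21564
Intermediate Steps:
Y(K) = 83 (Y(K) = 44 + 39 = 83)
Y(-14) - (21² - 1*21922) = 83 - (21² - 1*21922) = 83 - (441 - 21922) = 83 - 1*(-21481) = 83 + 21481 = 21564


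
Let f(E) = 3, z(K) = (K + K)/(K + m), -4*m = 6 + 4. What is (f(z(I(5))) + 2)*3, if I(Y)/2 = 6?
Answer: 15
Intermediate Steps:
m = -5/2 (m = -(6 + 4)/4 = -¼*10 = -5/2 ≈ -2.5000)
I(Y) = 12 (I(Y) = 2*6 = 12)
z(K) = 2*K/(-5/2 + K) (z(K) = (K + K)/(K - 5/2) = (2*K)/(-5/2 + K) = 2*K/(-5/2 + K))
(f(z(I(5))) + 2)*3 = (3 + 2)*3 = 5*3 = 15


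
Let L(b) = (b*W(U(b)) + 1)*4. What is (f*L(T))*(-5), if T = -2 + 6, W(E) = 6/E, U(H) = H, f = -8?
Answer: 1120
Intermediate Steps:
T = 4
L(b) = 28 (L(b) = (b*(6/b) + 1)*4 = (6 + 1)*4 = 7*4 = 28)
(f*L(T))*(-5) = -8*28*(-5) = -224*(-5) = 1120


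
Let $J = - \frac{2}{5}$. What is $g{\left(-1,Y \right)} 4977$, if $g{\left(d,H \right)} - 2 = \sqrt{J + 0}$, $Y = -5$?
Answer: $9954 + \frac{4977 i \sqrt{10}}{5} \approx 9954.0 + 3147.7 i$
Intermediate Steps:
$J = - \frac{2}{5}$ ($J = \left(-2\right) \frac{1}{5} = - \frac{2}{5} \approx -0.4$)
$g{\left(d,H \right)} = 2 + \frac{i \sqrt{10}}{5}$ ($g{\left(d,H \right)} = 2 + \sqrt{- \frac{2}{5} + 0} = 2 + \sqrt{- \frac{2}{5}} = 2 + \frac{i \sqrt{10}}{5}$)
$g{\left(-1,Y \right)} 4977 = \left(2 + \frac{i \sqrt{10}}{5}\right) 4977 = 9954 + \frac{4977 i \sqrt{10}}{5}$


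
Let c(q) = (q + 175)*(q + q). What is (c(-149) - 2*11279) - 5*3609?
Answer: -48351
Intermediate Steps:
c(q) = 2*q*(175 + q) (c(q) = (175 + q)*(2*q) = 2*q*(175 + q))
(c(-149) - 2*11279) - 5*3609 = (2*(-149)*(175 - 149) - 2*11279) - 5*3609 = (2*(-149)*26 - 22558) - 18045 = (-7748 - 22558) - 18045 = -30306 - 18045 = -48351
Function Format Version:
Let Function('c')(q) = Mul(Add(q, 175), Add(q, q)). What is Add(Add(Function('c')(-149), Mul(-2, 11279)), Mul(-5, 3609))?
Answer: -48351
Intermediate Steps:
Function('c')(q) = Mul(2, q, Add(175, q)) (Function('c')(q) = Mul(Add(175, q), Mul(2, q)) = Mul(2, q, Add(175, q)))
Add(Add(Function('c')(-149), Mul(-2, 11279)), Mul(-5, 3609)) = Add(Add(Mul(2, -149, Add(175, -149)), Mul(-2, 11279)), Mul(-5, 3609)) = Add(Add(Mul(2, -149, 26), -22558), -18045) = Add(Add(-7748, -22558), -18045) = Add(-30306, -18045) = -48351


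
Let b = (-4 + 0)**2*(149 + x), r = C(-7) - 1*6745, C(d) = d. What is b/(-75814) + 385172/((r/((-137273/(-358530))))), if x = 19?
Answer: -501884374658183/22941264846480 ≈ -21.877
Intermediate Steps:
r = -6752 (r = -7 - 1*6745 = -7 - 6745 = -6752)
b = 2688 (b = (-4 + 0)**2*(149 + 19) = (-4)**2*168 = 16*168 = 2688)
b/(-75814) + 385172/((r/((-137273/(-358530))))) = 2688/(-75814) + 385172/((-6752/((-137273/(-358530))))) = 2688*(-1/75814) + 385172/((-6752/((-137273*(-1/358530))))) = -1344/37907 + 385172/((-6752/137273/358530)) = -1344/37907 + 385172/((-6752*358530/137273)) = -1344/37907 + 385172/(-2420794560/137273) = -1344/37907 + 385172*(-137273/2420794560) = -1344/37907 - 13218428989/605198640 = -501884374658183/22941264846480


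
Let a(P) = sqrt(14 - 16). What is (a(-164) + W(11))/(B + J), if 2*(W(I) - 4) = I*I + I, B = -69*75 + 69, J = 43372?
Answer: 35/19133 + I*sqrt(2)/38266 ≈ 0.0018293 + 3.6957e-5*I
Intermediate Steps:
B = -5106 (B = -5175 + 69 = -5106)
a(P) = I*sqrt(2) (a(P) = sqrt(-2) = I*sqrt(2))
W(I) = 4 + I/2 + I**2/2 (W(I) = 4 + (I*I + I)/2 = 4 + (I**2 + I)/2 = 4 + (I + I**2)/2 = 4 + (I/2 + I**2/2) = 4 + I/2 + I**2/2)
(a(-164) + W(11))/(B + J) = (I*sqrt(2) + (4 + (1/2)*11 + (1/2)*11**2))/(-5106 + 43372) = (I*sqrt(2) + (4 + 11/2 + (1/2)*121))/38266 = (I*sqrt(2) + (4 + 11/2 + 121/2))*(1/38266) = (I*sqrt(2) + 70)*(1/38266) = (70 + I*sqrt(2))*(1/38266) = 35/19133 + I*sqrt(2)/38266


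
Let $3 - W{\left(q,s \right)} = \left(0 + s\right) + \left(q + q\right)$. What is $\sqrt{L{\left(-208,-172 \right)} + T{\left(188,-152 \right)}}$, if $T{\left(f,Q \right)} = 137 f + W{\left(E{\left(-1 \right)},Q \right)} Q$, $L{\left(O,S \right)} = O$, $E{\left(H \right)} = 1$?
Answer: $2 \sqrt{573} \approx 47.875$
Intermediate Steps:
$W{\left(q,s \right)} = 3 - s - 2 q$ ($W{\left(q,s \right)} = 3 - \left(\left(0 + s\right) + \left(q + q\right)\right) = 3 - \left(s + 2 q\right) = 3 - s - 2 q$)
$T{\left(f,Q \right)} = 137 f + Q \left(1 - Q\right)$ ($T{\left(f,Q \right)} = 137 f + \left(3 - Q - 2\right) Q = 137 f + \left(1 - Q\right) Q = 137 f + Q \left(1 - Q\right)$)
$\sqrt{L{\left(-208,-172 \right)} + T{\left(188,-152 \right)}} = \sqrt{-208 + \left(137 \cdot 188 - - 152 \left(-1 - 152\right)\right)} = \sqrt{-208 + \left(25756 - \left(-152\right) \left(-153\right)\right)} = \sqrt{-208 + \left(25756 - 23256\right)} = \sqrt{-208 + 2500} = \sqrt{2292} = 2 \sqrt{573}$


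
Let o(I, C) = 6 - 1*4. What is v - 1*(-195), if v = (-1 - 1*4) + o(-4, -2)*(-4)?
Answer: 182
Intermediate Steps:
o(I, C) = 2 (o(I, C) = 6 - 4 = 2)
v = -13 (v = (-1 - 1*4) + 2*(-4) = (-1 - 4) - 8 = -5 - 8 = -13)
v - 1*(-195) = -13 - 1*(-195) = -13 + 195 = 182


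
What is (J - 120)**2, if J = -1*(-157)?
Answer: 1369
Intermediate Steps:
J = 157
(J - 120)**2 = (157 - 120)**2 = 37**2 = 1369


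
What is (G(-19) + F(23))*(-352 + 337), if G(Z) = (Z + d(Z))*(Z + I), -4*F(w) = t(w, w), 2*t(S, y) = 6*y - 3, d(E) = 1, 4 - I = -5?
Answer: -19575/8 ≈ -2446.9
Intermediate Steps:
I = 9 (I = 4 - 1*(-5) = 4 + 5 = 9)
t(S, y) = -3/2 + 3*y (t(S, y) = (6*y - 3)/2 = (-3 + 6*y)/2 = -3/2 + 3*y)
F(w) = 3/8 - 3*w/4 (F(w) = -(-3/2 + 3*w)/4 = 3/8 - 3*w/4)
G(Z) = (1 + Z)*(9 + Z) (G(Z) = (Z + 1)*(Z + 9) = (1 + Z)*(9 + Z))
(G(-19) + F(23))*(-352 + 337) = ((9 + (-19)² + 10*(-19)) + (3/8 - ¾*23))*(-352 + 337) = ((9 + 361 - 190) + (3/8 - 69/4))*(-15) = (180 - 135/8)*(-15) = (1305/8)*(-15) = -19575/8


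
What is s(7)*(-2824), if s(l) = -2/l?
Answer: 5648/7 ≈ 806.86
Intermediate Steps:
s(7)*(-2824) = -2/7*(-2824) = 5648/7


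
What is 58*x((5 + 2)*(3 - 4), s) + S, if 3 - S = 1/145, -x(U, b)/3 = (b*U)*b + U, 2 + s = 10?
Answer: 11480084/145 ≈ 79173.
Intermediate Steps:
s = 8 (s = -2 + 10 = 8)
x(U, b) = -3*U - 3*U*b² (x(U, b) = -3*((b*U)*b + U) = -3*((U*b)*b + U) = -3*(U*b² + U) = -3*(U + U*b²) = -3*U - 3*U*b²)
S = 434/145 (S = 3 - 1/145 = 434/145 ≈ 2.9931)
58*x((5 + 2)*(3 - 4), s) + S = 58*(-3*(5 + 2)*(3 - 4)*(1 + 8²)) + 434/145 = 58*(-3*7*(-1)*(1 + 64)) + 434/145 = 58*(-3*(-7)*65) + 434/145 = 58*1365 + 434/145 = 79170 + 434/145 = 11480084/145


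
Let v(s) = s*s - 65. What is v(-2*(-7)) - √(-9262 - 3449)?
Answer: 131 - I*√12711 ≈ 131.0 - 112.74*I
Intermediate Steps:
v(s) = -65 + s² (v(s) = s² - 65 = -65 + s²)
v(-2*(-7)) - √(-9262 - 3449) = (-65 + (-2*(-7))²) - √(-9262 - 3449) = (-65 + 14²) - √(-12711) = (-65 + 196) - I*√12711 = 131 - I*√12711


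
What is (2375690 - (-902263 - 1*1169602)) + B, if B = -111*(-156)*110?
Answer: 6352315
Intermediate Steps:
B = 1904760 (B = 17316*110 = 1904760)
(2375690 - (-902263 - 1*1169602)) + B = (2375690 - (-902263 - 1*1169602)) + 1904760 = (2375690 - (-902263 - 1169602)) + 1904760 = (2375690 - 1*(-2071865)) + 1904760 = (2375690 + 2071865) + 1904760 = 4447555 + 1904760 = 6352315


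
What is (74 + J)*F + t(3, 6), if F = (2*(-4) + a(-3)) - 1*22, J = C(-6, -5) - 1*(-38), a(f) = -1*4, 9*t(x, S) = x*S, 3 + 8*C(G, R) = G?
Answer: -15071/4 ≈ -3767.8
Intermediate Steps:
C(G, R) = -3/8 + G/8
t(x, S) = S*x/9 (t(x, S) = (x*S)/9 = (S*x)/9 = S*x/9)
a(f) = -4
J = 295/8 (J = (-3/8 + (⅛)*(-6)) - 1*(-38) = (-3/8 - ¾) + 38 = -9/8 + 38 = 295/8 ≈ 36.875)
F = -34 (F = (2*(-4) - 4) - 1*22 = (-8 - 4) - 22 = -12 - 22 = -34)
(74 + J)*F + t(3, 6) = (74 + 295/8)*(-34) + (⅑)*6*3 = (887/8)*(-34) + 2 = -15079/4 + 2 = -15071/4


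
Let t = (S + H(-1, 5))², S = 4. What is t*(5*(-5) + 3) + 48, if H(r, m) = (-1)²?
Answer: -502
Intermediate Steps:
H(r, m) = 1
t = 25 (t = (4 + 1)² = 5² = 25)
t*(5*(-5) + 3) + 48 = 25*(5*(-5) + 3) + 48 = 25*(-25 + 3) + 48 = 25*(-22) + 48 = -550 + 48 = -502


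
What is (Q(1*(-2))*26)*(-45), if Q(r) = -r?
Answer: -2340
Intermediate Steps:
(Q(1*(-2))*26)*(-45) = (-(-2)*26)*(-45) = (-1*(-2)*26)*(-45) = (2*26)*(-45) = 52*(-45) = -2340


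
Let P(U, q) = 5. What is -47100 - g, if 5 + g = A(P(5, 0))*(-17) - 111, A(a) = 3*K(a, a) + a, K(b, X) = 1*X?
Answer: -46644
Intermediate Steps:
K(b, X) = X
A(a) = 4*a (A(a) = 3*a + a = 4*a)
g = -456 (g = -5 + ((4*5)*(-17) - 111) = -5 + (20*(-17) - 111) = -5 + (-340 - 111) = -5 - 451 = -456)
-47100 - g = -47100 - 1*(-456) = -47100 + 456 = -46644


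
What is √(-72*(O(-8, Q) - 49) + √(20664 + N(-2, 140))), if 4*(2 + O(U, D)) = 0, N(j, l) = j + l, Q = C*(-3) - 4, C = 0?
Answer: √(3672 + √20802) ≈ 61.776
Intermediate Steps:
Q = -4 (Q = 0*(-3) - 4 = 0 - 4 = -4)
O(U, D) = -2 (O(U, D) = -2 + (¼)*0 = -2 + 0 = -2)
√(-72*(O(-8, Q) - 49) + √(20664 + N(-2, 140))) = √(-72*(-2 - 49) + √(20664 + (-2 + 140))) = √(-72*(-51) + √(20664 + 138)) = √(3672 + √20802)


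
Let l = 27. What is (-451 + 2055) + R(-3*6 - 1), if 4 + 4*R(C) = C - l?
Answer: 3183/2 ≈ 1591.5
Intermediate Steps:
R(C) = -31/4 + C/4 (R(C) = -1 + (C - 1*27)/4 = -1 + (C - 27)/4 = -1 + (-27 + C)/4 = -1 + (-27/4 + C/4) = -31/4 + C/4)
(-451 + 2055) + R(-3*6 - 1) = (-451 + 2055) + (-31/4 + (-3*6 - 1)/4) = 1604 + (-31/4 + (-18 - 1)/4) = 1604 + (-31/4 + (¼)*(-19)) = 1604 + (-31/4 - 19/4) = 1604 - 25/2 = 3183/2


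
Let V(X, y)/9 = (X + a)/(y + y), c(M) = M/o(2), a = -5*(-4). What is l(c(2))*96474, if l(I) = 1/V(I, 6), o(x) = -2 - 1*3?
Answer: 45940/7 ≈ 6562.9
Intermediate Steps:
o(x) = -5 (o(x) = -2 - 3 = -5)
a = 20
c(M) = -M/5 (c(M) = M/(-5) = M*(-⅕) = -M/5)
V(X, y) = 9*(20 + X)/(2*y) (V(X, y) = 9*((X + 20)/(y + y)) = 9*((20 + X)/((2*y))) = 9*((20 + X)*(1/(2*y))) = 9*((20 + X)/(2*y)) = 9*(20 + X)/(2*y))
l(I) = 1/(15 + 3*I/4) (l(I) = 1/((9/2)*(20 + I)/6) = 1/((9/2)*(⅙)*(20 + I)) = 1/(15 + 3*I/4))
l(c(2))*96474 = (4/(3*(20 - ⅕*2)))*96474 = (4/(3*(20 - ⅖)))*96474 = (4/(3*(98/5)))*96474 = ((4/3)*(5/98))*96474 = (10/147)*96474 = 45940/7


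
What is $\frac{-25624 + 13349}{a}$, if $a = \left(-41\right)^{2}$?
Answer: $- \frac{12275}{1681} \approx -7.3022$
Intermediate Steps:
$a = 1681$
$\frac{-25624 + 13349}{a} = \frac{-25624 + 13349}{1681} = \left(-12275\right) \frac{1}{1681} = - \frac{12275}{1681}$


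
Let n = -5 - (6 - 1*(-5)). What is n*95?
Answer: -1520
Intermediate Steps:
n = -16 (n = -5 - (6 + 5) = -5 - 1*11 = -5 - 11 = -16)
n*95 = -16*95 = -1520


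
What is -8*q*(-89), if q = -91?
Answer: -64792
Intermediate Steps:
-8*q*(-89) = -8*(-91)*(-89) = 728*(-89) = -64792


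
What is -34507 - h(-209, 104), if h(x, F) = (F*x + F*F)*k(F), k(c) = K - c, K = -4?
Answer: -1213867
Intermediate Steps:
k(c) = -4 - c
h(x, F) = (-4 - F)*(F**2 + F*x) (h(x, F) = (F*x + F*F)*(-4 - F) = (F*x + F**2)*(-4 - F) = (F**2 + F*x)*(-4 - F) = (-4 - F)*(F**2 + F*x))
-34507 - h(-209, 104) = -34507 - (-1)*104*(4 + 104)*(104 - 209) = -34507 - (-1)*104*108*(-105) = -34507 - 1*1179360 = -34507 - 1179360 = -1213867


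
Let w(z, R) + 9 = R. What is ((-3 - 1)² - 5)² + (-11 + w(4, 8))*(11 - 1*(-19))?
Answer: -239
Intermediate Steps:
w(z, R) = -9 + R
((-3 - 1)² - 5)² + (-11 + w(4, 8))*(11 - 1*(-19)) = ((-3 - 1)² - 5)² + (-11 + (-9 + 8))*(11 - 1*(-19)) = ((-4)² - 5)² + (-11 - 1)*(11 + 19) = (16 - 5)² - 12*30 = 11² - 360 = 121 - 360 = -239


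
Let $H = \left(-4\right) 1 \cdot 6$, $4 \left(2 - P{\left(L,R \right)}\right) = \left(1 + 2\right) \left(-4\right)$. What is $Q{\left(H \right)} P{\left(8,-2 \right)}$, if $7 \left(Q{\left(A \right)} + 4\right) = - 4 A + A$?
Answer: $\frac{220}{7} \approx 31.429$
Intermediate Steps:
$P{\left(L,R \right)} = 5$ ($P{\left(L,R \right)} = 2 - \frac{\left(1 + 2\right) \left(-4\right)}{4} = 2 - \frac{3 \left(-4\right)}{4} = 2 - -3 = 2 + 3 = 5$)
$H = -24$ ($H = \left(-4\right) 6 = -24$)
$Q{\left(A \right)} = -4 - \frac{3 A}{7}$ ($Q{\left(A \right)} = -4 + \frac{- 4 A + A}{7} = -4 + \frac{\left(-3\right) A}{7} = -4 - \frac{3 A}{7}$)
$Q{\left(H \right)} P{\left(8,-2 \right)} = \left(-4 - - \frac{72}{7}\right) 5 = \left(-4 + \frac{72}{7}\right) 5 = \frac{44}{7} \cdot 5 = \frac{220}{7}$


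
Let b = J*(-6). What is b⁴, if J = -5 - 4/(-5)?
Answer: 252047376/625 ≈ 4.0328e+5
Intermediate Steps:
J = -21/5 (J = -5 - 4*(-⅕) = -5 + ⅘ = -21/5 ≈ -4.2000)
b = 126/5 (b = -21/5*(-6) = 126/5 ≈ 25.200)
b⁴ = (126/5)⁴ = 252047376/625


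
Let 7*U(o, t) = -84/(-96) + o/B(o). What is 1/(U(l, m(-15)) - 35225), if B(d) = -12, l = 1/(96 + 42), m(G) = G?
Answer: -1449/51040844 ≈ -2.8389e-5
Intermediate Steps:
l = 1/138 ≈ 0.0072464
U(o, t) = ⅛ - o/84 (U(o, t) = (-84/(-96) + o/(-12))/7 = (-84*(-1/96) + o*(-1/12))/7 = (7/8 - o/12)/7 = ⅛ - o/84)
1/(U(l, m(-15)) - 35225) = 1/((⅛ - 1/84*1/138) - 35225) = 1/((⅛ - 1/11592) - 35225) = 1/(181/1449 - 35225) = 1/(-51040844/1449) = -1449/51040844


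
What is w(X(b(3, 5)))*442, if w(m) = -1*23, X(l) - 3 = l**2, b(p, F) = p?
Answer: -10166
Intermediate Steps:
X(l) = 3 + l**2
w(m) = -23
w(X(b(3, 5)))*442 = -23*442 = -10166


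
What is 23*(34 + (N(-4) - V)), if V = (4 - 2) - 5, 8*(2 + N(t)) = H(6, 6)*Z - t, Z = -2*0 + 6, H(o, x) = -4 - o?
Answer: 644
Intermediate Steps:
Z = 6 (Z = 0 + 6 = 6)
N(t) = -19/2 - t/8 (N(t) = -2 + ((-4 - 1*6)*6 - t)/8 = -2 + ((-4 - 6)*6 - t)/8 = -2 + (-10*6 - t)/8 = -2 + (-60 - t)/8 = -2 + (-15/2 - t/8) = -19/2 - t/8)
V = -3 (V = 2 - 5 = -3)
23*(34 + (N(-4) - V)) = 23*(34 + ((-19/2 - ⅛*(-4)) - 1*(-3))) = 23*(34 + ((-19/2 + ½) + 3)) = 23*(34 + (-9 + 3)) = 23*(34 - 6) = 23*28 = 644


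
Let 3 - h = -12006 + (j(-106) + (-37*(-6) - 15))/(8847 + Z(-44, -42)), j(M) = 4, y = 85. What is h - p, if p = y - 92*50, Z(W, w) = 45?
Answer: 146931197/8892 ≈ 16524.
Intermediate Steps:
p = -4515 (p = 85 - 92*50 = 85 - 4600 = -4515)
h = 106783817/8892 (h = 3 - (-12006 + (4 + (-37*(-6) - 15))/(8847 + 45)) = 3 - (-12006 + (4 + (222 - 15))/8892) = 3 - (-12006 + (4 + 207)*(1/8892)) = 3 - (-12006 + 211*(1/8892)) = 3 - (-12006 + 211/8892) = 3 - 1*(-106757141/8892) = 3 + 106757141/8892 = 106783817/8892 ≈ 12009.)
h - p = 106783817/8892 - 1*(-4515) = 106783817/8892 + 4515 = 146931197/8892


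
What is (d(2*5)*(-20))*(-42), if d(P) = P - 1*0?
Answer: 8400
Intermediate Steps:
d(P) = P (d(P) = P + 0 = P)
(d(2*5)*(-20))*(-42) = ((2*5)*(-20))*(-42) = (10*(-20))*(-42) = -200*(-42) = 8400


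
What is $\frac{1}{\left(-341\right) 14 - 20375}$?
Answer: $- \frac{1}{25149} \approx -3.9763 \cdot 10^{-5}$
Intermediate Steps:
$\frac{1}{\left(-341\right) 14 - 20375} = \frac{1}{-4774 - 20375} = \frac{1}{-25149} = - \frac{1}{25149}$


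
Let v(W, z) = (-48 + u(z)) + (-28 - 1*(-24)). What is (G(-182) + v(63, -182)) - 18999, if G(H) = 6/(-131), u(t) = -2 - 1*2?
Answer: -2496211/131 ≈ -19055.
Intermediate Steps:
u(t) = -4 (u(t) = -2 - 2 = -4)
G(H) = -6/131 (G(H) = 6*(-1/131) = -6/131)
v(W, z) = -56 (v(W, z) = (-48 - 4) + (-28 - 1*(-24)) = -52 + (-28 + 24) = -52 - 4 = -56)
(G(-182) + v(63, -182)) - 18999 = (-6/131 - 56) - 18999 = -7342/131 - 18999 = -2496211/131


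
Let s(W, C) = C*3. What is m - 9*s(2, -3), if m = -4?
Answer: 77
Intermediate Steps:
s(W, C) = 3*C
m - 9*s(2, -3) = -4 - 27*(-3) = -4 - 9*(-9) = -4 + 81 = 77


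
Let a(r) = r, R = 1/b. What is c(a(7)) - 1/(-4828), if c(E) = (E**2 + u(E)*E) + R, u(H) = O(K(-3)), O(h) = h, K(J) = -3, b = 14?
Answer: 948709/33796 ≈ 28.072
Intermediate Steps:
R = 1/14 ≈ 0.071429
u(H) = -3
c(E) = 1/14 + E**2 - 3*E (c(E) = (E**2 - 3*E) + 1/14 = 1/14 + E**2 - 3*E)
c(a(7)) - 1/(-4828) = (1/14 + 7**2 - 3*7) - 1/(-4828) = (1/14 + 49 - 21) - 1*(-1/4828) = 393/14 + 1/4828 = 948709/33796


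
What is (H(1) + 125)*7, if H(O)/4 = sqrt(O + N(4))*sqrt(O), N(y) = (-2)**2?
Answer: 875 + 28*sqrt(5) ≈ 937.61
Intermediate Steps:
N(y) = 4
H(O) = 4*sqrt(O)*sqrt(4 + O) (H(O) = 4*(sqrt(O + 4)*sqrt(O)) = 4*(sqrt(4 + O)*sqrt(O)) = 4*(sqrt(O)*sqrt(4 + O)) = 4*sqrt(O)*sqrt(4 + O))
(H(1) + 125)*7 = (4*sqrt(1)*sqrt(4 + 1) + 125)*7 = (4*1*sqrt(5) + 125)*7 = (4*sqrt(5) + 125)*7 = (125 + 4*sqrt(5))*7 = 875 + 28*sqrt(5)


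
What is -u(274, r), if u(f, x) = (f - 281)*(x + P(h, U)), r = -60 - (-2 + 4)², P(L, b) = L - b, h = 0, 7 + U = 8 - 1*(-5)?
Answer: -490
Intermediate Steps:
U = 6 (U = -7 + (8 - 1*(-5)) = -7 + (8 + 5) = -7 + 13 = 6)
r = -64 (r = -60 - 1*2² = -60 - 1*4 = -60 - 4 = -64)
u(f, x) = (-281 + f)*(-6 + x) (u(f, x) = (f - 281)*(x + (0 - 1*6)) = (-281 + f)*(x + (0 - 6)) = (-281 + f)*(x - 6) = (-281 + f)*(-6 + x))
-u(274, r) = -(1686 - 281*(-64) - 6*274 + 274*(-64)) = -(1686 + 17984 - 1644 - 17536) = -1*490 = -490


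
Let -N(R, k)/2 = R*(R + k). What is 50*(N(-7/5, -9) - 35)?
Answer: -3206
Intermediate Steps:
N(R, k) = -2*R*(R + k)
50*(N(-7/5, -9) - 35) = 50*(-2*(-7/5)*(-7/5 - 9) - 35) = 50*(-2*(-7/5)*(-52/5) - 35) = 50*(-728/25 - 35) = 50*(-1603/25) = -3206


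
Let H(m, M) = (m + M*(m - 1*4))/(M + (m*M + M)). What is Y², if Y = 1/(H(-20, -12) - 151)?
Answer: 2916/65399569 ≈ 4.4587e-5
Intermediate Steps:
H(m, M) = (m + M*(-4 + m))/(2*M + M*m) (H(m, M) = (m + M*(m - 4))/(M + (M*m + M)) = (m + M*(-4 + m))/(M + (M + M*m)) = (m + M*(-4 + m))/(2*M + M*m))
Y = -54/8087 (Y = 1/((-20 - 4*(-12) - 12*(-20))/((-12)*(2 - 20)) - 151) = 1/(-1/12*(-20 + 48 + 240)/(-18) - 151) = 1/(-1/12*(-1/18)*268 - 151) = 1/(67/54 - 151) = 1/(-8087/54) = -54/8087 ≈ -0.0066774)
Y² = (-54/8087)² = 2916/65399569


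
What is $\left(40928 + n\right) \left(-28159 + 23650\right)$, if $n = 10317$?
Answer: $-231063705$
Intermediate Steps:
$\left(40928 + n\right) \left(-28159 + 23650\right) = \left(40928 + 10317\right) \left(-28159 + 23650\right) = 51245 \left(-4509\right) = -231063705$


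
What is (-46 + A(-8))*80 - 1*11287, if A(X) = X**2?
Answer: -9847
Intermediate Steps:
(-46 + A(-8))*80 - 1*11287 = (-46 + (-8)**2)*80 - 1*11287 = (-46 + 64)*80 - 11287 = 18*80 - 11287 = 1440 - 11287 = -9847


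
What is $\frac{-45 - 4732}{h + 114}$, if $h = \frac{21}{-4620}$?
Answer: $- \frac{1050940}{25079} \approx -41.905$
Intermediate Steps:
$h = - \frac{1}{220}$ ($h = 21 \left(- \frac{1}{4620}\right) = - \frac{1}{220} \approx -0.0045455$)
$\frac{-45 - 4732}{h + 114} = \frac{-45 - 4732}{- \frac{1}{220} + 114} = - \frac{4777}{\frac{25079}{220}} = \left(-4777\right) \frac{220}{25079} = - \frac{1050940}{25079}$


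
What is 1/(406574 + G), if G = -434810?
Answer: -1/28236 ≈ -3.5416e-5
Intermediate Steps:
1/(406574 + G) = 1/(406574 - 434810) = 1/(-28236) = -1/28236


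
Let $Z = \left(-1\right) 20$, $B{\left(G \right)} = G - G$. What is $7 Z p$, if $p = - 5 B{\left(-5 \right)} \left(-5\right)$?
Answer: $0$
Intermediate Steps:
$B{\left(G \right)} = 0$
$Z = -20$
$p = 0$ ($p = \left(-5\right) 0 \left(-5\right) = 0 \left(-5\right) = 0$)
$7 Z p = 7 \left(-20\right) 0 = \left(-140\right) 0 = 0$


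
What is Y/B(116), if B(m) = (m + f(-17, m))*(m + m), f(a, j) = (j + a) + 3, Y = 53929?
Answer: 53929/50576 ≈ 1.0663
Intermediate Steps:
f(a, j) = 3 + a + j (f(a, j) = (a + j) + 3 = 3 + a + j)
B(m) = 2*m*(-14 + 2*m) (B(m) = (m + (3 - 17 + m))*(m + m) = (m + (-14 + m))*(2*m) = (-14 + 2*m)*(2*m) = 2*m*(-14 + 2*m))
Y/B(116) = 53929/((4*116*(-7 + 116))) = 53929/((4*116*109)) = 53929/50576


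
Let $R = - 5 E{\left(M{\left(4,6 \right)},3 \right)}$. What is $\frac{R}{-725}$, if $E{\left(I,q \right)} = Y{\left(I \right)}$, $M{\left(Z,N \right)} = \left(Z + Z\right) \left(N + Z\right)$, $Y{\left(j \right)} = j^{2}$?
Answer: $\frac{1280}{29} \approx 44.138$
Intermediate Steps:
$M{\left(Z,N \right)} = 2 Z \left(N + Z\right)$
$E{\left(I,q \right)} = I^{2}$
$R = -32000$ ($R = - 5 \left(2 \cdot 4 \left(6 + 4\right)\right)^{2} = - 5 \left(2 \cdot 4 \cdot 10\right)^{2} = - 5 \cdot 80^{2} = \left(-5\right) 6400 = -32000$)
$\frac{R}{-725} = - \frac{32000}{-725} = \left(-32000\right) \left(- \frac{1}{725}\right) = \frac{1280}{29}$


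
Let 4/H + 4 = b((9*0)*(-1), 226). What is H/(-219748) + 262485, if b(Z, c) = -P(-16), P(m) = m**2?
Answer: 3749235995701/14283620 ≈ 2.6249e+5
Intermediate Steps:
b(Z, c) = -256 (b(Z, c) = -1*(-16)**2 = -1*256 = -256)
H = -1/65 (H = 4/(-4 - 256) = 4/(-260) = 4*(-1/260) = -1/65 ≈ -0.015385)
H/(-219748) + 262485 = -1/65/(-219748) + 262485 = -1/65*(-1/219748) + 262485 = 1/14283620 + 262485 = 3749235995701/14283620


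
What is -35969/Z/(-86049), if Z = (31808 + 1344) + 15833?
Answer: 35969/4215110265 ≈ 8.5333e-6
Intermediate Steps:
Z = 48985 (Z = 33152 + 15833 = 48985)
-35969/Z/(-86049) = -35969/48985/(-86049) = -35969*1/48985*(-1/86049) = -35969/48985*(-1/86049) = 35969/4215110265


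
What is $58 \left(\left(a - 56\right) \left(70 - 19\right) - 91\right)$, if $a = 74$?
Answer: $47966$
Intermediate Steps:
$58 \left(\left(a - 56\right) \left(70 - 19\right) - 91\right) = 58 \left(\left(74 - 56\right) \left(70 - 19\right) - 91\right) = 58 \left(18 \cdot 51 - 91\right) = 58 \left(918 - 91\right) = 58 \cdot 827 = 47966$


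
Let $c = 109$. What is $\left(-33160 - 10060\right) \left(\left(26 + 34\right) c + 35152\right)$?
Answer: $-1801928240$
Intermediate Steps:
$\left(-33160 - 10060\right) \left(\left(26 + 34\right) c + 35152\right) = \left(-33160 - 10060\right) \left(\left(26 + 34\right) 109 + 35152\right) = - 43220 \left(60 \cdot 109 + 35152\right) = - 43220 \left(6540 + 35152\right) = \left(-43220\right) 41692 = -1801928240$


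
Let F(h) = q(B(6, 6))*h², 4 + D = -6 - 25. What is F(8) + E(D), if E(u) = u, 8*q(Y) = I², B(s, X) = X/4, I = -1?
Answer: -27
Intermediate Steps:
B(s, X) = X/4 (B(s, X) = X*(¼) = X/4)
q(Y) = ⅛ (q(Y) = (⅛)*(-1)² = (⅛)*1 = ⅛)
D = -35 (D = -4 + (-6 - 25) = -4 - 31 = -35)
F(h) = h²/8
F(8) + E(D) = (⅛)*8² - 35 = (⅛)*64 - 35 = 8 - 35 = -27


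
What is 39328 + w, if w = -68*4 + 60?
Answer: 39116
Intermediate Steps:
w = -212 (w = -272 + 60 = -212)
39328 + w = 39328 - 212 = 39116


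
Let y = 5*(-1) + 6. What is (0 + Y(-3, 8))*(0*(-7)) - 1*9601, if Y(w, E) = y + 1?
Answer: -9601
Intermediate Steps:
y = 1 (y = -5 + 6 = 1)
Y(w, E) = 2 (Y(w, E) = 1 + 1 = 2)
(0 + Y(-3, 8))*(0*(-7)) - 1*9601 = (0 + 2)*(0*(-7)) - 1*9601 = 2*0 - 9601 = 0 - 9601 = -9601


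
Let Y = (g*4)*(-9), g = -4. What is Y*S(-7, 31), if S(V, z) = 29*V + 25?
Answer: -25632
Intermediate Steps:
S(V, z) = 25 + 29*V
Y = 144 (Y = -4*4*(-9) = -16*(-9) = 144)
Y*S(-7, 31) = 144*(25 + 29*(-7)) = 144*(25 - 203) = 144*(-178) = -25632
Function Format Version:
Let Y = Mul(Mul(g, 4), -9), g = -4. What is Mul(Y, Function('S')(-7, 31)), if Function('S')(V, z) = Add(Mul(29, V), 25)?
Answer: -25632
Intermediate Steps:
Function('S')(V, z) = Add(25, Mul(29, V))
Y = 144 (Y = Mul(Mul(-4, 4), -9) = Mul(-16, -9) = 144)
Mul(Y, Function('S')(-7, 31)) = Mul(144, Add(25, Mul(29, -7))) = Mul(144, Add(25, -203)) = Mul(144, -178) = -25632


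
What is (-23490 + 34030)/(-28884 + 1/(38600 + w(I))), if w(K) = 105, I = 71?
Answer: -407950700/1117955219 ≈ -0.36491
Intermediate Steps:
(-23490 + 34030)/(-28884 + 1/(38600 + w(I))) = (-23490 + 34030)/(-28884 + 1/(38600 + 105)) = 10540/(-28884 + 1/38705) = 10540/(-1117955219/38705) = 10540*(-38705/1117955219) = -407950700/1117955219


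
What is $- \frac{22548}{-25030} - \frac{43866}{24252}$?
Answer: $- \frac{45927657}{50585630} \approx -0.90792$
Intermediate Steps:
$- \frac{22548}{-25030} - \frac{43866}{24252} = \left(-22548\right) \left(- \frac{1}{25030}\right) - \frac{7311}{4042} = \frac{11274}{12515} - \frac{7311}{4042} = - \frac{45927657}{50585630}$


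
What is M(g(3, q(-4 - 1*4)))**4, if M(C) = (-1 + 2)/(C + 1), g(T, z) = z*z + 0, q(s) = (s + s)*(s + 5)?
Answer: 1/28228234650625 ≈ 3.5426e-14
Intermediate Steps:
q(s) = 2*s*(5 + s) (q(s) = (2*s)*(5 + s) = 2*s*(5 + s))
g(T, z) = z**2 (g(T, z) = z**2 + 0 = z**2)
M(C) = 1/(1 + C)
M(g(3, q(-4 - 1*4)))**4 = (1/(1 + (2*(-4 - 1*4)*(5 + (-4 - 1*4)))**2))**4 = (1/(1 + (2*(-4 - 4)*(5 + (-4 - 4)))**2))**4 = (1/(1 + (2*(-8)*(5 - 8))**2))**4 = (1/(1 + (2*(-8)*(-3))**2))**4 = (1/(1 + 48**2))**4 = (1/(1 + 2304))**4 = (1/2305)**4 = 1/28228234650625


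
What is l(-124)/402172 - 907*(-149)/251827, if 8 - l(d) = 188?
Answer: 13576350434/25319442061 ≈ 0.53620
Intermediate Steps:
l(d) = -180 (l(d) = 8 - 1*188 = 8 - 188 = -180)
l(-124)/402172 - 907*(-149)/251827 = -180/402172 - 907*(-149)/251827 = -180*1/402172 + 135143*(1/251827) = -45/100543 + 135143/251827 = 13576350434/25319442061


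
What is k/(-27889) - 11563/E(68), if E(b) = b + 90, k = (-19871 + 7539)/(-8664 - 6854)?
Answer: -2502127228041/34189738658 ≈ -73.184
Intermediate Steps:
k = 6166/7759 (k = -12332/(-15518) = -12332*(-1/15518) = 6166/7759 ≈ 0.79469)
E(b) = 90 + b
k/(-27889) - 11563/E(68) = (6166/7759)/(-27889) - 11563/(90 + 68) = (6166/7759)*(-1/27889) - 11563/158 = -6166/216390751 - 11563*1/158 = -6166/216390751 - 11563/158 = -2502127228041/34189738658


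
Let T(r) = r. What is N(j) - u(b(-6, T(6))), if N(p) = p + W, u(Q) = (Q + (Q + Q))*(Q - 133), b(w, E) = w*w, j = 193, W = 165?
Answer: 10834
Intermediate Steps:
b(w, E) = w²
u(Q) = 3*Q*(-133 + Q) (u(Q) = (Q + 2*Q)*(-133 + Q) = (3*Q)*(-133 + Q) = 3*Q*(-133 + Q))
N(p) = 165 + p (N(p) = p + 165 = 165 + p)
N(j) - u(b(-6, T(6))) = (165 + 193) - 3*(-6)²*(-133 + (-6)²) = 358 - 3*36*(-133 + 36) = 358 - 3*36*(-97) = 358 - 1*(-10476) = 358 + 10476 = 10834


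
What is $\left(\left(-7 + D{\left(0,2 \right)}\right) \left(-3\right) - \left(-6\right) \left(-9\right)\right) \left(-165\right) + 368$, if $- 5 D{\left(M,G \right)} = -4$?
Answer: $6209$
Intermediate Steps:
$D{\left(M,G \right)} = \frac{4}{5}$ ($D{\left(M,G \right)} = \left(- \frac{1}{5}\right) \left(-4\right) = \frac{4}{5}$)
$\left(\left(-7 + D{\left(0,2 \right)}\right) \left(-3\right) - \left(-6\right) \left(-9\right)\right) \left(-165\right) + 368 = \left(\left(-7 + \frac{4}{5}\right) \left(-3\right) - \left(-6\right) \left(-9\right)\right) \left(-165\right) + 368 = \left(\left(- \frac{31}{5}\right) \left(-3\right) - 54\right) \left(-165\right) + 368 = \left(\frac{93}{5} - 54\right) \left(-165\right) + 368 = \left(- \frac{177}{5}\right) \left(-165\right) + 368 = 5841 + 368 = 6209$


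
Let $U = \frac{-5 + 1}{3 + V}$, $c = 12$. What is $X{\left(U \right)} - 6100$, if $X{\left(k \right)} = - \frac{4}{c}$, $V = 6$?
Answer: $- \frac{18301}{3} \approx -6100.3$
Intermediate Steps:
$U = - \frac{4}{9}$ ($U = \frac{-5 + 1}{3 + 6} = - \frac{4}{9} \approx -0.44444$)
$X{\left(k \right)} = - \frac{1}{3}$ ($X{\left(k \right)} = - \frac{4}{12} = \left(-4\right) \frac{1}{12} = - \frac{1}{3}$)
$X{\left(U \right)} - 6100 = - \frac{1}{3} - 6100 = - \frac{18301}{3}$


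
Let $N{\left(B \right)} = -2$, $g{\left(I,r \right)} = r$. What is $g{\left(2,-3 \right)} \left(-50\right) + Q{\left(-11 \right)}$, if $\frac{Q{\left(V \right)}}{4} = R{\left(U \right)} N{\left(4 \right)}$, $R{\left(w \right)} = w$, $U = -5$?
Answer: $190$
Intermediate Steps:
$Q{\left(V \right)} = 40$ ($Q{\left(V \right)} = 4 \left(\left(-5\right) \left(-2\right)\right) = 4 \cdot 10 = 40$)
$g{\left(2,-3 \right)} \left(-50\right) + Q{\left(-11 \right)} = \left(-3\right) \left(-50\right) + 40 = 150 + 40 = 190$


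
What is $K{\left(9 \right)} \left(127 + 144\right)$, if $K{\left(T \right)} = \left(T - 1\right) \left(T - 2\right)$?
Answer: $15176$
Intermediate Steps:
$K{\left(T \right)} = \left(-1 + T\right) \left(-2 + T\right)$
$K{\left(9 \right)} \left(127 + 144\right) = \left(2 + 9^{2} - 27\right) \left(127 + 144\right) = \left(2 + 81 - 27\right) 271 = 56 \cdot 271 = 15176$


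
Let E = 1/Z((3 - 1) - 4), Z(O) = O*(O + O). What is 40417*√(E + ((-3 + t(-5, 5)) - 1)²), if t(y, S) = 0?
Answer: 40417*√258/4 ≈ 1.6230e+5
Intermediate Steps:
Z(O) = 2*O² (Z(O) = O*(2*O) = 2*O²)
E = ⅛ (E = 1/(2*((3 - 1) - 4)²) = 1/(2*(2 - 4)²) = 1/(2*(-2)²) = 1/(2*4) = 1/8 = ⅛ ≈ 0.12500)
40417*√(E + ((-3 + t(-5, 5)) - 1)²) = 40417*√(⅛ + ((-3 + 0) - 1)²) = 40417*√(⅛ + (-3 - 1)²) = 40417*√(⅛ + (-4)²) = 40417*√(⅛ + 16) = 40417*√(129/8) = 40417*(√258/4) = 40417*√258/4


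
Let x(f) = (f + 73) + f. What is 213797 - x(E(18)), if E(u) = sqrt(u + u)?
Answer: 213712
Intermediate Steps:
E(u) = sqrt(2)*sqrt(u) (E(u) = sqrt(2*u) = sqrt(2)*sqrt(u))
x(f) = 73 + 2*f (x(f) = (73 + f) + f = 73 + 2*f)
213797 - x(E(18)) = 213797 - (73 + 2*(sqrt(2)*sqrt(18))) = 213797 - (73 + 2*(sqrt(2)*(3*sqrt(2)))) = 213797 - (73 + 2*6) = 213797 - (73 + 12) = 213797 - 1*85 = 213797 - 85 = 213712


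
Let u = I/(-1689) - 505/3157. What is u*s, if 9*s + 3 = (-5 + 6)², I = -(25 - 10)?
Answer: 179020/5332173 ≈ 0.033574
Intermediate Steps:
I = -15 ≈ -15.000
s = -2/9 (s = -⅓ + (-5 + 6)²/9 = -⅓ + (⅑)*1² = -⅓ + (⅑)*1 = -⅓ + ⅑ = -2/9 ≈ -0.22222)
u = -268530/1777391 (u = -15/(-1689) - 505/3157 = -15*(-1/1689) - 505*1/3157 = 5/563 - 505/3157 = -268530/1777391 ≈ -0.15108)
u*s = -268530/1777391*(-2/9) = 179020/5332173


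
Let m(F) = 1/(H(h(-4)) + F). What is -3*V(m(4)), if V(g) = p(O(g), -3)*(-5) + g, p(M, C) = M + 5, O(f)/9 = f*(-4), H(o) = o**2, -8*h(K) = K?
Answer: -897/17 ≈ -52.765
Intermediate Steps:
h(K) = -K/8
O(f) = -36*f (O(f) = 9*(f*(-4)) = 9*(-4*f) = -36*f)
m(F) = 1/(1/4 + F) (m(F) = 1/((-1/8*(-4))**2 + F) = 1/((1/2)**2 + F) = 1/(1/4 + F))
p(M, C) = 5 + M
V(g) = -25 + 181*g (V(g) = (5 - 36*g)*(-5) + g = (-25 + 180*g) + g = -25 + 181*g)
-3*V(m(4)) = -3*(-25 + 181*(4/(1 + 4*4))) = -3*(-25 + 181*(4/(1 + 16))) = -3*(-25 + 181*(4/17)) = -3*(-25 + 724/17) = -3*299/17 = -897/17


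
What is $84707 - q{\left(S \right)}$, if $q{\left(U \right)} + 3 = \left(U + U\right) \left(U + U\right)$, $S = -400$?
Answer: $-555290$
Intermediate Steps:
$q{\left(U \right)} = -3 + 4 U^{2}$ ($q{\left(U \right)} = -3 + \left(U + U\right) \left(U + U\right) = -3 + 2 U 2 U = -3 + 4 U^{2}$)
$84707 - q{\left(S \right)} = 84707 - \left(-3 + 4 \left(-400\right)^{2}\right) = 84707 - \left(-3 + 4 \cdot 160000\right) = 84707 - \left(-3 + 640000\right) = 84707 - 639997 = -555290$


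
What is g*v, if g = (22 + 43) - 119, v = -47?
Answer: 2538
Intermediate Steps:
g = -54 (g = 65 - 119 = -54)
g*v = -54*(-47) = 2538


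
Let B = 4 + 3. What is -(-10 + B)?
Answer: 3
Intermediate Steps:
B = 7
-(-10 + B) = -(-10 + 7) = -1*(-3) = 3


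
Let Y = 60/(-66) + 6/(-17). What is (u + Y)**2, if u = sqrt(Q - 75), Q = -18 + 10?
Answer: (236 - 187*I*sqrt(83))**2/34969 ≈ -81.407 - 22.995*I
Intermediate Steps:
Q = -8
u = I*sqrt(83) (u = sqrt(-8 - 75) = sqrt(-83) = I*sqrt(83) ≈ 9.1104*I)
Y = -236/187 (Y = 60*(-1/66) + 6*(-1/17) = -10/11 - 6/17 = -236/187 ≈ -1.2620)
(u + Y)**2 = (I*sqrt(83) - 236/187)**2 = (-236/187 + I*sqrt(83))**2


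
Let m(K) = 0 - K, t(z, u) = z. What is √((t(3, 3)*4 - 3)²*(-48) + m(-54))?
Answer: 3*I*√426 ≈ 61.919*I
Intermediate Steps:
m(K) = -K
√((t(3, 3)*4 - 3)²*(-48) + m(-54)) = √((3*4 - 3)²*(-48) - 1*(-54)) = √((12 - 3)²*(-48) + 54) = √(9²*(-48) + 54) = √(81*(-48) + 54) = √(-3888 + 54) = √(-3834) = 3*I*√426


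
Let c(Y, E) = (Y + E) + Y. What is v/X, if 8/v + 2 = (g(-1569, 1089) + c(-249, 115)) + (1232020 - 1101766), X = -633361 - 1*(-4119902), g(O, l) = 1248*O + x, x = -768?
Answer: -8/6376921840951 ≈ -1.2545e-12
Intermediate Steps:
c(Y, E) = E + 2*Y (c(Y, E) = (E + Y) + Y = E + 2*Y)
g(O, l) = -768 + 1248*O (g(O, l) = 1248*O - 768 = -768 + 1248*O)
X = 3486541 (X = -633361 + 4119902 = 3486541)
v = -8/1829011 (v = 8/(-2 + (((-768 + 1248*(-1569)) + (115 + 2*(-249))) + (1232020 - 1101766))) = 8/(-2 + (((-768 - 1958112) + (115 - 498)) + 130254)) = 8/(-2 + ((-1958880 - 383) + 130254)) = 8/(-2 + (-1959263 + 130254)) = 8/(-2 - 1829009) = 8/(-1829011) = 8*(-1/1829011) = -8/1829011 ≈ -4.3739e-6)
v/X = -8/1829011/3486541 = -8/1829011*1/3486541 = -8/6376921840951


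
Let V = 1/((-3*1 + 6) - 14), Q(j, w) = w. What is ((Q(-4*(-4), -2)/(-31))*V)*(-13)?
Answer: 26/341 ≈ 0.076246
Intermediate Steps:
V = -1/11 (V = 1/((-3 + 6) - 14) = 1/(3 - 14) = 1/(-11) = -1/11 ≈ -0.090909)
((Q(-4*(-4), -2)/(-31))*V)*(-13) = (-2/(-31)*(-1/11))*(-13) = (-2*(-1/31)*(-1/11))*(-13) = ((2/31)*(-1/11))*(-13) = -2/341*(-13) = 26/341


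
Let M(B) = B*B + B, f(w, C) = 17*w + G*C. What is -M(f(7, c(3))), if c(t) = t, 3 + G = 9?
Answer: -18906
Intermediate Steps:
G = 6 (G = -3 + 9 = 6)
f(w, C) = 6*C + 17*w (f(w, C) = 17*w + 6*C = 6*C + 17*w)
M(B) = B + B² (M(B) = B² + B = B + B²)
-M(f(7, c(3))) = -(6*3 + 17*7)*(1 + (6*3 + 17*7)) = -(18 + 119)*(1 + (18 + 119)) = -137*(1 + 137) = -137*138 = -1*18906 = -18906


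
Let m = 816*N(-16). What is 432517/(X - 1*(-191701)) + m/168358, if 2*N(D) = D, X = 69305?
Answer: 35556924959/21971224074 ≈ 1.6183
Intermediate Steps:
N(D) = D/2
m = -6528 (m = 816*((1/2)*(-16)) = 816*(-8) = -6528)
432517/(X - 1*(-191701)) + m/168358 = 432517/(69305 - 1*(-191701)) - 6528/168358 = 432517/(69305 + 191701) - 6528*1/168358 = 432517/261006 - 3264/84179 = 35556924959/21971224074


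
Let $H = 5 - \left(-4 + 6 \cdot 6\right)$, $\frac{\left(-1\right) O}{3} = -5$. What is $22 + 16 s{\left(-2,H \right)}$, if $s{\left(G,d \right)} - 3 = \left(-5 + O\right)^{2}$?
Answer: $1670$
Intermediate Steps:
$O = 15$ ($O = \left(-3\right) \left(-5\right) = 15$)
$H = -27$ ($H = 5 - \left(-4 + 36\right) = 5 - 32 = -27$)
$s{\left(G,d \right)} = 103$ ($s{\left(G,d \right)} = 3 + \left(-5 + 15\right)^{2} = 3 + 10^{2} = 3 + 100 = 103$)
$22 + 16 s{\left(-2,H \right)} = 22 + 16 \cdot 103 = 22 + 1648 = 1670$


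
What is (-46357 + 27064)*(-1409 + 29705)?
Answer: -545914728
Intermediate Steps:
(-46357 + 27064)*(-1409 + 29705) = -19293*28296 = -545914728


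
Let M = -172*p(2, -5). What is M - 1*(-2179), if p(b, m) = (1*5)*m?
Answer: 6479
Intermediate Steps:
p(b, m) = 5*m
M = 4300 (M = -860*(-5) = -172*(-25) = 4300)
M - 1*(-2179) = 4300 - 1*(-2179) = 4300 + 2179 = 6479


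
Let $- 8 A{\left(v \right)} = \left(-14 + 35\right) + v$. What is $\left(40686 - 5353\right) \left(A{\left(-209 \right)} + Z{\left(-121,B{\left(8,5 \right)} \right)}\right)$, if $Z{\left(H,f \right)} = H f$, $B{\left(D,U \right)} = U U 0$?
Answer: $\frac{1660651}{2} \approx 8.3033 \cdot 10^{5}$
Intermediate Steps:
$A{\left(v \right)} = - \frac{21}{8} - \frac{v}{8}$ ($A{\left(v \right)} = - \frac{\left(-14 + 35\right) + v}{8} = - \frac{21 + v}{8} = - \frac{21}{8} - \frac{v}{8}$)
$B{\left(D,U \right)} = 0$ ($B{\left(D,U \right)} = U^{2} \cdot 0 = 0$)
$\left(40686 - 5353\right) \left(A{\left(-209 \right)} + Z{\left(-121,B{\left(8,5 \right)} \right)}\right) = \left(40686 - 5353\right) \left(\left(- \frac{21}{8} - - \frac{209}{8}\right) - 0\right) = 35333 \left(\left(- \frac{21}{8} + \frac{209}{8}\right) + 0\right) = 35333 \left(\frac{47}{2} + 0\right) = 35333 \cdot \frac{47}{2} = \frac{1660651}{2}$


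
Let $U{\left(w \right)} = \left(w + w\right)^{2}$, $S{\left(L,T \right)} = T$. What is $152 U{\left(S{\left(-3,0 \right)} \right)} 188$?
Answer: $0$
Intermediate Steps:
$U{\left(w \right)} = 4 w^{2}$ ($U{\left(w \right)} = \left(2 w\right)^{2} = 4 w^{2}$)
$152 U{\left(S{\left(-3,0 \right)} \right)} 188 = 152 \cdot 4 \cdot 0^{2} \cdot 188 = 152 \cdot 4 \cdot 0 \cdot 188 = 152 \cdot 0 \cdot 188 = 0 \cdot 188 = 0$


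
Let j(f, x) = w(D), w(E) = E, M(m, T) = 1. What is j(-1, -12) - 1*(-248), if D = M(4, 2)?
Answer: 249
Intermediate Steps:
D = 1
j(f, x) = 1
j(-1, -12) - 1*(-248) = 1 - 1*(-248) = 1 + 248 = 249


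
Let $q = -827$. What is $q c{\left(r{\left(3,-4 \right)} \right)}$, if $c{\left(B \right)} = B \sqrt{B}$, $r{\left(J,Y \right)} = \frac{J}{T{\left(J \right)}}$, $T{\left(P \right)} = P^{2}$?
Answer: $- \frac{827 \sqrt{3}}{9} \approx -159.16$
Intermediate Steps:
$r{\left(J,Y \right)} = \frac{1}{J}$ ($r{\left(J,Y \right)} = \frac{J}{J^{2}} = \frac{1}{J}$)
$c{\left(B \right)} = B^{\frac{3}{2}}$
$q c{\left(r{\left(3,-4 \right)} \right)} = - 827 \left(\frac{1}{3}\right)^{\frac{3}{2}} = - \frac{827}{3 \sqrt{3}} = - 827 \frac{\sqrt{3}}{9} = - \frac{827 \sqrt{3}}{9}$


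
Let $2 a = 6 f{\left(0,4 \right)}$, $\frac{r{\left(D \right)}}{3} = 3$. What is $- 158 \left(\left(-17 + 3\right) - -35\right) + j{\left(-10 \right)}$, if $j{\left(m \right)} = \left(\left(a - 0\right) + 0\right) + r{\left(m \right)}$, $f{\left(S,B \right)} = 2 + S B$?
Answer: $-3303$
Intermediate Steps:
$f{\left(S,B \right)} = 2 + B S$
$r{\left(D \right)} = 9$ ($r{\left(D \right)} = 3 \cdot 3 = 9$)
$a = 6$ ($a = \frac{6 \left(2 + 4 \cdot 0\right)}{2} = \frac{6 \left(2 + 0\right)}{2} = \frac{6 \cdot 2}{2} = \frac{1}{2} \cdot 12 = 6$)
$j{\left(m \right)} = 15$ ($j{\left(m \right)} = \left(\left(6 - 0\right) + 0\right) + 9 = \left(\left(6 + 0\right) + 0\right) + 9 = \left(6 + 0\right) + 9 = 6 + 9 = 15$)
$- 158 \left(\left(-17 + 3\right) - -35\right) + j{\left(-10 \right)} = - 158 \left(\left(-17 + 3\right) - -35\right) + 15 = - 158 \left(-14 + 35\right) + 15 = \left(-158\right) 21 + 15 = -3318 + 15 = -3303$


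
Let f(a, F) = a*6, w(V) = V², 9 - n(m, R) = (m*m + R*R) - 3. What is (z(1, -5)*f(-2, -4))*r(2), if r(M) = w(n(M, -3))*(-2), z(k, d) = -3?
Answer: -72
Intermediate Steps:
n(m, R) = 12 - R² - m² (n(m, R) = 9 - ((m*m + R*R) - 3) = 9 - ((m² + R²) - 3) = 9 - ((R² + m²) - 3) = 9 - (-3 + R² + m²) = 9 + (3 - R² - m²) = 12 - R² - m²)
r(M) = -2*(3 - M²)² (r(M) = (12 - 1*(-3)² - M²)²*(-2) = (12 - 1*9 - M²)²*(-2) = (12 - 9 - M²)²*(-2) = (3 - M²)²*(-2) = -2*(3 - M²)²)
f(a, F) = 6*a
(z(1, -5)*f(-2, -4))*r(2) = (-18*(-2))*(-2*(-3 + 2²)²) = (-3*(-12))*(-2*(-3 + 4)²) = 36*(-2*1²) = 36*(-2*1) = 36*(-2) = -72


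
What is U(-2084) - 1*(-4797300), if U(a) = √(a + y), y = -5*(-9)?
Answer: 4797300 + I*√2039 ≈ 4.7973e+6 + 45.155*I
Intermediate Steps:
y = 45
U(a) = √(45 + a) (U(a) = √(a + 45) = √(45 + a))
U(-2084) - 1*(-4797300) = √(45 - 2084) - 1*(-4797300) = √(-2039) + 4797300 = I*√2039 + 4797300 = 4797300 + I*√2039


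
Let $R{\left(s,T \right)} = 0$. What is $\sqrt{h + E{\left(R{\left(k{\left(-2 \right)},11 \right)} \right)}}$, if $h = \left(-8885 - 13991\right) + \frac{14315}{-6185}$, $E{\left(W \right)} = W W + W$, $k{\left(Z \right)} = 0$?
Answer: $\frac{5 i \sqrt{1400307503}}{1237} \approx 151.26 i$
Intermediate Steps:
$E{\left(W \right)} = W + W^{2}$ ($E{\left(W \right)} = W^{2} + W = W + W^{2}$)
$h = - \frac{28300475}{1237}$ ($h = -22876 + 14315 \left(- \frac{1}{6185}\right) = -22876 - \frac{2863}{1237} = - \frac{28300475}{1237} \approx -22878.0$)
$\sqrt{h + E{\left(R{\left(k{\left(-2 \right)},11 \right)} \right)}} = \sqrt{- \frac{28300475}{1237} + 0 \left(1 + 0\right)} = \sqrt{- \frac{28300475}{1237} + 0 \cdot 1} = \sqrt{- \frac{28300475}{1237} + 0} = \sqrt{- \frac{28300475}{1237}} = \frac{5 i \sqrt{1400307503}}{1237}$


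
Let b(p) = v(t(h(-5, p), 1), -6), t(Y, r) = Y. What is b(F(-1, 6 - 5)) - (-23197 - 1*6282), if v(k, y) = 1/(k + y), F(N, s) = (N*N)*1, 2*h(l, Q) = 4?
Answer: 117915/4 ≈ 29479.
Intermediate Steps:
h(l, Q) = 2 (h(l, Q) = (½)*4 = 2)
F(N, s) = N² (F(N, s) = N²*1 = N²)
b(p) = -¼ (b(p) = 1/(2 - 6) = 1/(-4) = -¼)
b(F(-1, 6 - 5)) - (-23197 - 1*6282) = -¼ - (-23197 - 1*6282) = -¼ - (-23197 - 6282) = -¼ - 1*(-29479) = -¼ + 29479 = 117915/4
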